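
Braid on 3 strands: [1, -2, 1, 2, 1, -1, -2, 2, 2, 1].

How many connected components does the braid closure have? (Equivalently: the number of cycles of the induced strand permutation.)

1

Derivation:
Track the strand permutation on 3 strands, starting from identity.
  step 1: s1 swaps positions 1,2 -> [2 1 3]
  step 2: s2^-1 swaps positions 2,3 -> [2 3 1]
  step 3: s1 swaps positions 1,2 -> [3 2 1]
  step 4: s2 swaps positions 2,3 -> [3 1 2]
  step 5: s1 swaps positions 1,2 -> [1 3 2]
  step 6: s1^-1 swaps positions 1,2 -> [3 1 2]
  step 7: s2^-1 swaps positions 2,3 -> [3 2 1]
  step 8: s2 swaps positions 2,3 -> [3 1 2]
  step 9: s2 swaps positions 2,3 -> [3 2 1]
  step 10: s1 swaps positions 1,2 -> [2 3 1]
Final permutation (position -> original strand): [2 3 1]
Closure components = cycle count of this permutation = 1.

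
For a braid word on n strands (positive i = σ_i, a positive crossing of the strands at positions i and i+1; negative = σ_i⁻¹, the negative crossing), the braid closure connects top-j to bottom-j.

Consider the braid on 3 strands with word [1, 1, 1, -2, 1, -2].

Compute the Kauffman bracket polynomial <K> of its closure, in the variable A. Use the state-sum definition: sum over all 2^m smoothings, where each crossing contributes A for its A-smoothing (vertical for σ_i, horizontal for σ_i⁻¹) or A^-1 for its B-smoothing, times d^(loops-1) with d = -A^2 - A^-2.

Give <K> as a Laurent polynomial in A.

Braid: s1 s1 s1 s2^-1 s1 s2^-1 on 3 strands, 6 crossings.
Writhe w = (#positive) - (#negative) = 4 - 2 = 2.
State-sum expansion of <K>. There are 2^6 = 64 states.
Each crossing splits two ways (0=vertical, 1=horizontal). The state's weight is A^(#A-smoothings - #B-smoothings) * d^(loops - 1).
Tabulate the states by total A-exponent and number of loops L (A-exp: L × count):
  A^6: L=3 ×1
  A^4: L=2 ×6
  A^2: L=1 ×11, L=3 ×4
  A^0: L=2 ×19, L=4 ×1
  A^-2: L=3 ×15
  A^-4: L=4 ×6
  A^-6: L=5 ×1
Each group contributes A^e * Σ count * d^(L-1):
Powers of d = -A^2 - A^-2: d^2 = A^4 + 2 + A^-4; d^3 = -A^6 - 3*A^2 - 3*A^-2 - A^-6; d^4 = A^8 + 4*A^4 + 6 + 4*A^-4 + A^-8.
  A^6 * (d^2) = A^10 + 2*A^6 + A^2
  A^4 * (6*d) = -6*A^6 - 6*A^2
  A^2 * (11 + 4*d^2) = 4*A^6 + 19*A^2 + 4*A^-2
  A^0 * (19*d + d^3) = -A^6 - 22*A^2 - 22*A^-2 - A^-6
  A^-2 * (15*d^2) = 15*A^2 + 30*A^-2 + 15*A^-6
  A^-4 * (6*d^3) = -6*A^2 - 18*A^-2 - 18*A^-6 - 6*A^-10
  A^-6 * (d^4) = A^2 + 4*A^-2 + 6*A^-6 + 4*A^-10 + A^-14
Summing the groups: <K> = A^10 - A^6 + 2*A^2 - 2*A^-2 + 2*A^-6 - 2*A^-10 + A^-14

Answer: A^10 - A^6 + 2*A^2 - 2*A^-2 + 2*A^-6 - 2*A^-10 + A^-14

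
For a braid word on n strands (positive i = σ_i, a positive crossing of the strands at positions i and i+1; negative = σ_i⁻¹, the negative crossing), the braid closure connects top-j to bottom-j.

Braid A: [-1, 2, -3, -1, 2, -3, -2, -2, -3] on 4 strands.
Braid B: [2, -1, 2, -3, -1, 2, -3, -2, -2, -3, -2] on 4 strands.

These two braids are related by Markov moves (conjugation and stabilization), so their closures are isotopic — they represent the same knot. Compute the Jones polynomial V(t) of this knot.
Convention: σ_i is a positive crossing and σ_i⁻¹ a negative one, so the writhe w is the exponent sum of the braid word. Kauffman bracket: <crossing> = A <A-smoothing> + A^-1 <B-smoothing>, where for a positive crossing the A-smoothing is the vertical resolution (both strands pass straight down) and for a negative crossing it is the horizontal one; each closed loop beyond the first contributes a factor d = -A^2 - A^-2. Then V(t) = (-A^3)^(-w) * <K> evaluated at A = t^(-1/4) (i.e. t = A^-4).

Markov-equivalent braids have isotopic closures, hence identical knot invariants. Strip the Markov moves from each word to reach a common short braid β, then compute V(t) once on β.
Braid A: s1^-1 s2 s3^-1 s1^-1 s2 s3^-1 s2^-1 s2^-1 s3^-1 on 4 strands has no conjugating prefix/suffix or stabilization to strip; take β = s1^-1 s2 s3^-1 s1^-1 s2 s3^-1 s2^-1 s2^-1 s3^-1.
Braid B: s2 s1^-1 s2 s3^-1 s1^-1 s2 s3^-1 s2^-1 s2^-1 s3^-1 s2^-1 on 4 strands reduces by inverse Markov moves (closure unchanged at each step):
  Deconjugate: the word is γ·β·γ⁻¹ with γ = s2 (prefix) and γ⁻¹ = s2^-1 (suffix); strip both.
Reduced to β = s1^-1 s2 s3^-1 s1^-1 s2 s3^-1 s2^-1 s2^-1 s3^-1 on 4 strands, 9 crossings.
Both give the same β = s1^-1 s2 s3^-1 s1^-1 s2 s3^-1 s2^-1 s2^-1 s3^-1 on 4 strands, so one state sum suffices:
Braid: s1^-1 s2 s3^-1 s1^-1 s2 s3^-1 s2^-1 s2^-1 s3^-1 on 4 strands, 9 crossings.
Writhe w = (#positive) - (#negative) = 2 - 7 = -5.
Enumerate smoothing states for the bracket polynomial. There are 2^9 = 512 states.
Each crossing splits two ways (0=vertical, 1=horizontal). The state's weight is A^(#A-smoothings - #B-smoothings) * d^(loops - 1).
Tabulate the states by total A-exponent and number of loops L (A-exp: L × count):
  A^9: L=5 ×1
  A^7: L=4 ×9
  A^5: L=3 ×33, L=5 ×3
  A^3: L=2 ×59, L=4 ×25
  A^1: L=1 ×42, L=3 ×80, L=5 ×4
  A^-1: L=2 ×93, L=4 ×33
  A^-3: L=1 ×19, L=3 ×58, L=5 ×7
  A^-5: L=2 ×19, L=4 ×16, L=6 ×1
  A^-7: L=3 ×7, L=5 ×2
  A^-9: L=4 ×1
Each group contributes A^e * Σ count * d^(L-1):
Powers of d = -A^2 - A^-2: d^2 = A^4 + 2 + A^-4; d^3 = -A^6 - 3*A^2 - 3*A^-2 - A^-6; d^4 = A^8 + 4*A^4 + 6 + 4*A^-4 + A^-8; d^5 = -A^10 - 5*A^6 - 10*A^2 - 10*A^-2 - 5*A^-6 - A^-10.
  A^9 * (d^4) = A^17 + 4*A^13 + 6*A^9 + 4*A^5 + A
  A^7 * (9*d^3) = -9*A^13 - 27*A^9 - 27*A^5 - 9*A
  A^5 * (33*d^2 + 3*d^4) = 3*A^13 + 45*A^9 + 84*A^5 + 45*A + 3*A^-3
  A^3 * (59*d + 25*d^3) = -25*A^9 - 134*A^5 - 134*A - 25*A^-3
  A^1 * (42 + 80*d^2 + 4*d^4) = 4*A^9 + 96*A^5 + 226*A + 96*A^-3 + 4*A^-7
  A^-1 * (93*d + 33*d^3) = -33*A^5 - 192*A - 192*A^-3 - 33*A^-7
  A^-3 * (19 + 58*d^2 + 7*d^4) = 7*A^5 + 86*A + 177*A^-3 + 86*A^-7 + 7*A^-11
  A^-5 * (19*d + 16*d^3 + d^5) = -A^5 - 21*A - 77*A^-3 - 77*A^-7 - 21*A^-11 - A^-15
  A^-7 * (7*d^2 + 2*d^4) = 2*A + 15*A^-3 + 26*A^-7 + 15*A^-11 + 2*A^-15
  A^-9 * (d^3) = -A^-3 - 3*A^-7 - 3*A^-11 - A^-15
Summing the groups: <K> = A^17 - 2*A^13 + 3*A^9 - 4*A^5 + 4*A - 4*A^-3 + 3*A^-7 - 2*A^-11
Normalise by the writhe: (-A^3)^(-w) = (-A^3)^(5) = -A^15, so f(A) = -A^15 * <K> = -A^32 + 2*A^28 - 3*A^24 + 4*A^20 - 4*A^16 + 4*A^12 - 3*A^8 + 2*A^4.
Substitute A = t^(-1/4), i.e. A^e → t^(-e/4): V(t) = 2*t^-1 - 3*t^-2 + 4*t^-3 - 4*t^-4 + 4*t^-5 - 3*t^-6 + 2*t^-7 - t^-8

Answer: 2*t^-1 - 3*t^-2 + 4*t^-3 - 4*t^-4 + 4*t^-5 - 3*t^-6 + 2*t^-7 - t^-8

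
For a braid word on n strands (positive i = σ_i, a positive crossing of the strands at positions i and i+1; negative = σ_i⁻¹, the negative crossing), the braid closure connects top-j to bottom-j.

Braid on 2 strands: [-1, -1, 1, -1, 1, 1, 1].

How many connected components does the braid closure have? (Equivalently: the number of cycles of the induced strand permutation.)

1

Derivation:
Track the strand permutation on 2 strands, starting from identity.
  step 1: s1^-1 swaps positions 1,2 -> [2 1]
  step 2: s1^-1 swaps positions 1,2 -> [1 2]
  step 3: s1 swaps positions 1,2 -> [2 1]
  step 4: s1^-1 swaps positions 1,2 -> [1 2]
  step 5: s1 swaps positions 1,2 -> [2 1]
  step 6: s1 swaps positions 1,2 -> [1 2]
  step 7: s1 swaps positions 1,2 -> [2 1]
Final permutation (position -> original strand): [2 1]
Closure components = cycle count of this permutation = 1.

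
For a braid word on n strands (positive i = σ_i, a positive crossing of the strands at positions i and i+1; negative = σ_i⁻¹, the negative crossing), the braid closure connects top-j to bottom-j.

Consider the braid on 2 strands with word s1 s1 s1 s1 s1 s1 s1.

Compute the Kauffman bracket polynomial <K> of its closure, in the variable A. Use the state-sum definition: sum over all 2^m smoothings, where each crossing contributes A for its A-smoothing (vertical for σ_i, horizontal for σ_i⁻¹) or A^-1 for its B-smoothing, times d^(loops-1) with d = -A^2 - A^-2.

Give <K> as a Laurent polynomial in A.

Braid: s1 s1 s1 s1 s1 s1 s1 on 2 strands, 7 crossings.
Writhe w = (#positive) - (#negative) = 7 - 0 = 7.
State-sum expansion of <K>. There are 2^7 = 128 states.
For each crossing: s=0 is the vertical smoothing, s=1 horizontal. Crossing k contributes A^(sign_k * (1 - 2*s_k)); loop factor d = -A^2 - A^-2.
Tabulate the states by total A-exponent and number of loops L (A-exp: L × count):
  A^7: L=2 ×1
  A^5: L=1 ×7
  A^3: L=2 ×21
  A^1: L=3 ×35
  A^-1: L=4 ×35
  A^-3: L=5 ×21
  A^-5: L=6 ×7
  A^-7: L=7 ×1
Each group contributes A^e * Σ count * d^(L-1):
Powers of d = -A^2 - A^-2: d^2 = A^4 + 2 + A^-4; d^3 = -A^6 - 3*A^2 - 3*A^-2 - A^-6; d^4 = A^8 + 4*A^4 + 6 + 4*A^-4 + A^-8; d^5 = -A^10 - 5*A^6 - 10*A^2 - 10*A^-2 - 5*A^-6 - A^-10; d^6 = A^12 + 6*A^8 + 15*A^4 + 20 + 15*A^-4 + 6*A^-8 + A^-12.
  A^7 * (d) = -A^9 - A^5
  A^5 * (7) = 7*A^5
  A^3 * (21*d) = -21*A^5 - 21*A
  A^1 * (35*d^2) = 35*A^5 + 70*A + 35*A^-3
  A^-1 * (35*d^3) = -35*A^5 - 105*A - 105*A^-3 - 35*A^-7
  A^-3 * (21*d^4) = 21*A^5 + 84*A + 126*A^-3 + 84*A^-7 + 21*A^-11
  A^-5 * (7*d^5) = -7*A^5 - 35*A - 70*A^-3 - 70*A^-7 - 35*A^-11 - 7*A^-15
  A^-7 * (d^6) = A^5 + 6*A + 15*A^-3 + 20*A^-7 + 15*A^-11 + 6*A^-15 + A^-19
Summing the groups: <K> = -A^9 - A + A^-3 - A^-7 + A^-11 - A^-15 + A^-19

Answer: -A^9 - A + A^-3 - A^-7 + A^-11 - A^-15 + A^-19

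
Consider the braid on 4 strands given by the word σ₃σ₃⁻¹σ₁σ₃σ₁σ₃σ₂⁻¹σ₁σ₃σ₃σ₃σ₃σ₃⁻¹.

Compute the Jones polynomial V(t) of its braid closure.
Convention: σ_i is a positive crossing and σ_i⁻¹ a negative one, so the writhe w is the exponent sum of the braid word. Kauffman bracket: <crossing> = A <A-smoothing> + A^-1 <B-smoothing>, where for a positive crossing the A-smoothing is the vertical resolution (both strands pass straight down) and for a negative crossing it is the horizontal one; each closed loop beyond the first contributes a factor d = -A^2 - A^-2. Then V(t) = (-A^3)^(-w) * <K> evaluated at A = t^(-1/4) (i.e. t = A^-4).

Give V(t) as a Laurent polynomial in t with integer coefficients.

t^11 - 2*t^10 + 2*t^9 - 3*t^8 + 2*t^7 - 2*t^6 + 2*t^5 + t^3

Derivation:
The presented braid s3 s3^-1 s1 s3 s1 s3 s2^-1 s1 s3 s3 s3 s3 s3^-1 on 4 strands reduces by inverse Markov moves (closure unchanged at each step):
  Deconjugate: the word is γ·β·γ⁻¹ with γ = s3 (prefix) and γ⁻¹ = s3^-1 (suffix); strip both.
  Deconjugate: the word is γ·β·γ⁻¹ with γ = s3^-1 (prefix) and γ⁻¹ = s3 (suffix); strip both.
Reduced to β = s1 s3 s1 s3 s2^-1 s1 s3 s3 s3 on 4 strands, 9 crossings.
Compute on β:
Braid: s1 s3 s1 s3 s2^-1 s1 s3 s3 s3 on 4 strands, 9 crossings.
Writhe w = (#positive) - (#negative) = 8 - 1 = 7.
Enumerate smoothing states for the bracket polynomial. There are 2^9 = 512 states.
For each crossing: s=0 is the vertical smoothing, s=1 horizontal. Crossing k contributes A^(sign_k * (1 - 2*s_k)); loop factor d = -A^2 - A^-2.
Tabulate the states by total A-exponent and number of loops L (A-exp: L × count):
  A^9: L=3 ×1
  A^7: L=2 ×8, L=4 ×1
  A^5: L=1 ×15, L=3 ×21
  A^3: L=2 ×60, L=4 ×24
  A^1: L=3 ×110, L=5 ×16
  A^-1: L=4 ×120, L=6 ×6
  A^-3: L=5 ×83, L=7 ×1
  A^-5: L=6 ×36
  A^-7: L=7 ×9
  A^-9: L=8 ×1
Each group contributes A^e * Σ count * d^(L-1):
Powers of d = -A^2 - A^-2: d^2 = A^4 + 2 + A^-4; d^3 = -A^6 - 3*A^2 - 3*A^-2 - A^-6; d^4 = A^8 + 4*A^4 + 6 + 4*A^-4 + A^-8; d^5 = -A^10 - 5*A^6 - 10*A^2 - 10*A^-2 - 5*A^-6 - A^-10; d^6 = A^12 + 6*A^8 + 15*A^4 + 20 + 15*A^-4 + 6*A^-8 + A^-12; d^7 = -A^14 - 7*A^10 - 21*A^6 - 35*A^2 - 35*A^-2 - 21*A^-6 - 7*A^-10 - A^-14.
  A^9 * (d^2) = A^13 + 2*A^9 + A^5
  A^7 * (8*d + d^3) = -A^13 - 11*A^9 - 11*A^5 - A
  A^5 * (15 + 21*d^2) = 21*A^9 + 57*A^5 + 21*A
  A^3 * (60*d + 24*d^3) = -24*A^9 - 132*A^5 - 132*A - 24*A^-3
  A^1 * (110*d^2 + 16*d^4) = 16*A^9 + 174*A^5 + 316*A + 174*A^-3 + 16*A^-7
  A^-1 * (120*d^3 + 6*d^5) = -6*A^9 - 150*A^5 - 420*A - 420*A^-3 - 150*A^-7 - 6*A^-11
  A^-3 * (83*d^4 + d^6) = A^9 + 89*A^5 + 347*A + 518*A^-3 + 347*A^-7 + 89*A^-11 + A^-15
  A^-5 * (36*d^5) = -36*A^5 - 180*A - 360*A^-3 - 360*A^-7 - 180*A^-11 - 36*A^-15
  A^-7 * (9*d^6) = 9*A^5 + 54*A + 135*A^-3 + 180*A^-7 + 135*A^-11 + 54*A^-15 + 9*A^-19
  A^-9 * (d^7) = -A^5 - 7*A - 21*A^-3 - 35*A^-7 - 35*A^-11 - 21*A^-15 - 7*A^-19 - A^-23
Summing the groups: <K> = -A^9 - 2*A + 2*A^-3 - 2*A^-7 + 3*A^-11 - 2*A^-15 + 2*A^-19 - A^-23
Normalise by the writhe: (-A^3)^(-w) = (-A^3)^(-7) = -A^-21, so f(A) = -A^-21 * <K> = A^-12 + 2*A^-20 - 2*A^-24 + 2*A^-28 - 3*A^-32 + 2*A^-36 - 2*A^-40 + A^-44.
Substitute A = t^(-1/4), i.e. A^e → t^(-e/4): V(t) = t^11 - 2*t^10 + 2*t^9 - 3*t^8 + 2*t^7 - 2*t^6 + 2*t^5 + t^3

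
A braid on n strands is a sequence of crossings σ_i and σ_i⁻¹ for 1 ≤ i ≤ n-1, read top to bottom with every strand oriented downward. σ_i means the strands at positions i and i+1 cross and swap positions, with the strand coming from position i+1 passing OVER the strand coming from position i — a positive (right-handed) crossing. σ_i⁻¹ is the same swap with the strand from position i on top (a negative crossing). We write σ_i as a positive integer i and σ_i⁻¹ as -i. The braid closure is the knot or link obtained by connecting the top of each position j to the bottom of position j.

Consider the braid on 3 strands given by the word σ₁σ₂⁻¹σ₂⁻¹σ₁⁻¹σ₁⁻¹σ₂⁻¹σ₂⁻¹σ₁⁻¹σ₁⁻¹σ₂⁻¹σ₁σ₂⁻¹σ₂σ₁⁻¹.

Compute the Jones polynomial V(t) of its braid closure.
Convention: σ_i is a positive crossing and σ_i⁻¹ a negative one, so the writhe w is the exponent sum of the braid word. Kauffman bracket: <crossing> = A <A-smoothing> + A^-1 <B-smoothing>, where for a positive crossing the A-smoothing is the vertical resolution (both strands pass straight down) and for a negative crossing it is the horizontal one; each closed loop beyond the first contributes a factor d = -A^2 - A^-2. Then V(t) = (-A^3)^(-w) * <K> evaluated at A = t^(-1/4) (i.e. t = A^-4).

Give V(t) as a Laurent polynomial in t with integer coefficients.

t^-3 + t^-6 - t^-7 + t^-8 - t^-9 + t^-10 - t^-11

Derivation:
The presented braid s1 s2^-1 s2^-1 s1^-1 s1^-1 s2^-1 s2^-1 s1^-1 s1^-1 s2^-1 s1 s2^-1 s2 s1^-1 on 3 strands reduces by inverse Markov moves (closure unchanged at each step):
  Deconjugate: the word is γ·β·γ⁻¹ with γ = s1 s2^-1 (prefix) and γ⁻¹ = s2 s1^-1 (suffix); strip both.
Reduced to β = s2^-1 s1^-1 s1^-1 s2^-1 s2^-1 s1^-1 s1^-1 s2^-1 s1 s2^-1 on 3 strands, 10 crossings.
Compute on β:
Braid: s2^-1 s1^-1 s1^-1 s2^-1 s2^-1 s1^-1 s1^-1 s2^-1 s1 s2^-1 on 3 strands, 10 crossings.
Writhe w = (#positive) - (#negative) = 1 - 9 = -8.
Enumerate smoothing states for the bracket polynomial. There are 2^10 = 1024 states.
Each crossing splits two ways (0=vertical, 1=horizontal). The state's weight is A^(#A-smoothings - #B-smoothings) * d^(loops - 1).
Tabulate the states by total A-exponent and number of loops L (A-exp: L × count):
  A^10: L=6 ×1
  A^8: L=5 ×10
  A^6: L=4 ×41, L=6 ×4
  A^4: L=3 ×86, L=5 ×34
  A^2: L=2 ×92, L=4 ×114, L=6 ×4
  A^0: L=1 ×40, L=3 ×185, L=5 ×27
  A^-2: L=2 ×142, L=4 ×67, L=6 ×1
  A^-4: L=1 ×40, L=3 ×76, L=5 ×4
  A^-6: L=2 ×39, L=4 ×6
  A^-8: L=1 ×5, L=3 ×5
  A^-10: L=2 ×1
Each group contributes A^e * Σ count * d^(L-1):
Powers of d = -A^2 - A^-2: d^2 = A^4 + 2 + A^-4; d^3 = -A^6 - 3*A^2 - 3*A^-2 - A^-6; d^4 = A^8 + 4*A^4 + 6 + 4*A^-4 + A^-8; d^5 = -A^10 - 5*A^6 - 10*A^2 - 10*A^-2 - 5*A^-6 - A^-10.
  A^10 * (d^5) = -A^20 - 5*A^16 - 10*A^12 - 10*A^8 - 5*A^4 - 1
  A^8 * (10*d^4) = 10*A^16 + 40*A^12 + 60*A^8 + 40*A^4 + 10
  A^6 * (41*d^3 + 4*d^5) = -4*A^16 - 61*A^12 - 163*A^8 - 163*A^4 - 61 - 4*A^-4
  A^4 * (86*d^2 + 34*d^4) = 34*A^12 + 222*A^8 + 376*A^4 + 222 + 34*A^-4
  A^2 * (92*d + 114*d^3 + 4*d^5) = -4*A^12 - 134*A^8 - 474*A^4 - 474 - 134*A^-4 - 4*A^-8
  A^0 * (40 + 185*d^2 + 27*d^4) = 27*A^8 + 293*A^4 + 572 + 293*A^-4 + 27*A^-8
  A^-2 * (142*d + 67*d^3 + d^5) = -A^8 - 72*A^4 - 353 - 353*A^-4 - 72*A^-8 - A^-12
  A^-4 * (40 + 76*d^2 + 4*d^4) = 4*A^4 + 92 + 216*A^-4 + 92*A^-8 + 4*A^-12
  A^-6 * (39*d + 6*d^3) = -6 - 57*A^-4 - 57*A^-8 - 6*A^-12
  A^-8 * (5 + 5*d^2) = 5*A^-4 + 15*A^-8 + 5*A^-12
  A^-10 * (d) = -A^-8 - A^-12
Summing the groups: <K> = -A^20 + A^16 - A^12 + A^8 - A^4 + 1 + A^-12
Normalise by the writhe: (-A^3)^(-w) = (-A^3)^(8) = A^24, so f(A) = A^24 * <K> = -A^44 + A^40 - A^36 + A^32 - A^28 + A^24 + A^12.
Substitute A = t^(-1/4), i.e. A^e → t^(-e/4): V(t) = t^-3 + t^-6 - t^-7 + t^-8 - t^-9 + t^-10 - t^-11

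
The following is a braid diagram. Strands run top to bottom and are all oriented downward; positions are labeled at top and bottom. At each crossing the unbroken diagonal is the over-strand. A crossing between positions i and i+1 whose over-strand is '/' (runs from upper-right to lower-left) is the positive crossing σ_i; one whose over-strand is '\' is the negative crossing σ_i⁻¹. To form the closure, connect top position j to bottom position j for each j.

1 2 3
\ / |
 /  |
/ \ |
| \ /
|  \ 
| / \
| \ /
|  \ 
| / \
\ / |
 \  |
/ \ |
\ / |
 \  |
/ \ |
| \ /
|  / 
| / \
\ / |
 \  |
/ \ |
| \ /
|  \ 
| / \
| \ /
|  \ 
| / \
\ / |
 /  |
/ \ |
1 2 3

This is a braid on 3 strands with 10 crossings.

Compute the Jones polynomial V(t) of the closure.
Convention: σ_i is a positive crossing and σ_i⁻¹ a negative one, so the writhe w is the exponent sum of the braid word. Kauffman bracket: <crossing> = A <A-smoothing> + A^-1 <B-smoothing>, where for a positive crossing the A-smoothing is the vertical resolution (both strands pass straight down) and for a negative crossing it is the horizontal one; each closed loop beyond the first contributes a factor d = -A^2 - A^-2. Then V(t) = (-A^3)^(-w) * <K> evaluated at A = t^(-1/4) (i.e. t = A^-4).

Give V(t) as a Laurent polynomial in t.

Reading the diagram top to bottom ('/'-over between positions i,i+1 = s_i, '\'-over = s_i^-1): braid word = s1 s2^-1 s2^-1 s1^-1 s1^-1 s2 s1^-1 s2^-1 s2^-1 s1.
Braid: s1 s2^-1 s2^-1 s1^-1 s1^-1 s2 s1^-1 s2^-1 s2^-1 s1 on 3 strands, 10 crossings.
Writhe w = (#positive) - (#negative) = 3 - 7 = -4.
Enumerate smoothing states for the bracket polynomial. There are 2^10 = 1024 states.
Smooth each crossing (0=||, 1=⌣⌢); contribution A^(Σ sign_k(1-2s_k)) * d^(L-1).
Tabulate the states by total A-exponent and number of loops L (A-exp: L × count):
  A^10: L=6 ×1
  A^8: L=5 ×10
  A^6: L=4 ×43, L=6 ×2
  A^4: L=3 ×98, L=5 ×22
  A^2: L=2 ×118, L=4 ×88, L=6 ×4
  A^0: L=1 ×60, L=3 ×162, L=5 ×30
  A^-2: L=2 ×128, L=4 ×79, L=6 ×3
  A^-4: L=1 ×23, L=3 ×84, L=5 ×13
  A^-6: L=2 ×27, L=4 ×18
  A^-8: L=1 ×2, L=3 ×8
  A^-10: L=2 ×1
Each group contributes A^e * Σ count * d^(L-1):
Powers of d = -A^2 - A^-2: d^2 = A^4 + 2 + A^-4; d^3 = -A^6 - 3*A^2 - 3*A^-2 - A^-6; d^4 = A^8 + 4*A^4 + 6 + 4*A^-4 + A^-8; d^5 = -A^10 - 5*A^6 - 10*A^2 - 10*A^-2 - 5*A^-6 - A^-10.
  A^10 * (d^5) = -A^20 - 5*A^16 - 10*A^12 - 10*A^8 - 5*A^4 - 1
  A^8 * (10*d^4) = 10*A^16 + 40*A^12 + 60*A^8 + 40*A^4 + 10
  A^6 * (43*d^3 + 2*d^5) = -2*A^16 - 53*A^12 - 149*A^8 - 149*A^4 - 53 - 2*A^-4
  A^4 * (98*d^2 + 22*d^4) = 22*A^12 + 186*A^8 + 328*A^4 + 186 + 22*A^-4
  A^2 * (118*d + 88*d^3 + 4*d^5) = -4*A^12 - 108*A^8 - 422*A^4 - 422 - 108*A^-4 - 4*A^-8
  A^0 * (60 + 162*d^2 + 30*d^4) = 30*A^8 + 282*A^4 + 564 + 282*A^-4 + 30*A^-8
  A^-2 * (128*d + 79*d^3 + 3*d^5) = -3*A^8 - 94*A^4 - 395 - 395*A^-4 - 94*A^-8 - 3*A^-12
  A^-4 * (23 + 84*d^2 + 13*d^4) = 13*A^4 + 136 + 269*A^-4 + 136*A^-8 + 13*A^-12
  A^-6 * (27*d + 18*d^3) = -18 - 81*A^-4 - 81*A^-8 - 18*A^-12
  A^-8 * (2 + 8*d^2) = 8*A^-4 + 18*A^-8 + 8*A^-12
  A^-10 * (d) = -A^-8 - A^-12
Summing the groups: <K> = -A^20 + 3*A^16 - 5*A^12 + 6*A^8 - 7*A^4 + 7 - 5*A^-4 + 4*A^-8 - A^-12
Normalise by the writhe: (-A^3)^(-w) = (-A^3)^(4) = A^12, so f(A) = A^12 * <K> = -A^32 + 3*A^28 - 5*A^24 + 6*A^20 - 7*A^16 + 7*A^12 - 5*A^8 + 4*A^4 - 1.
Substitute A = t^(-1/4), i.e. A^e → t^(-e/4): V(t) = -1 + 4*t^-1 - 5*t^-2 + 7*t^-3 - 7*t^-4 + 6*t^-5 - 5*t^-6 + 3*t^-7 - t^-8

Answer: -1 + 4*t^-1 - 5*t^-2 + 7*t^-3 - 7*t^-4 + 6*t^-5 - 5*t^-6 + 3*t^-7 - t^-8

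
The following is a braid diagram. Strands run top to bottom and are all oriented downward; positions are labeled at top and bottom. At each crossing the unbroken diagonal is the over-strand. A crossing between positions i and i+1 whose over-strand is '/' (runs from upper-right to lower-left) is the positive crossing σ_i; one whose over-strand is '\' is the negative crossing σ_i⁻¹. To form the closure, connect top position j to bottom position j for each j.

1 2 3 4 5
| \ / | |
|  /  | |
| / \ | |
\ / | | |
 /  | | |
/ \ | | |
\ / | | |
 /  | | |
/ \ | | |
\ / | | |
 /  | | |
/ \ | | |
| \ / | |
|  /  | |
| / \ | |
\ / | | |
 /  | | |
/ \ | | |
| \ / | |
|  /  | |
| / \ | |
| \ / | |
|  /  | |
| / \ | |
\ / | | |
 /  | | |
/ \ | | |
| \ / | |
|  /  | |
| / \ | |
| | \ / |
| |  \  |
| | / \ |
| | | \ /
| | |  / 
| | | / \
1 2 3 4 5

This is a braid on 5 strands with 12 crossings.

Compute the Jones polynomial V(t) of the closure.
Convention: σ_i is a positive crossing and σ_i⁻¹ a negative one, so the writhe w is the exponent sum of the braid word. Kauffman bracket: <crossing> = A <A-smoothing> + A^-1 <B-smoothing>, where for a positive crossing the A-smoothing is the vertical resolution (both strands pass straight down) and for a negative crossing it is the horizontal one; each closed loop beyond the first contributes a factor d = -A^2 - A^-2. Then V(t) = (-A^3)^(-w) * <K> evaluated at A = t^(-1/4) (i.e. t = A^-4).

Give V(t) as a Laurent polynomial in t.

Reading the diagram top to bottom ('/'-over between positions i,i+1 = s_i, '\'-over = s_i^-1): braid word = s2 s1 s1 s1 s2 s1 s2 s2 s1 s2 s3^-1 s4.
The presented braid s2 s1 s1 s1 s2 s1 s2 s2 s1 s2 s3^-1 s4 on 5 strands reduces by inverse Markov moves (closure unchanged at each step):
  Destabilize: the word has the form β·s4 where s4 occurs only as the final letter (β ∈ B_4); drop it and the last strand → 4 strands.
  Destabilize: the word has the form β·s3^-1 where s3^-1 occurs only as the final letter (β ∈ B_3); drop it and the last strand → 3 strands.
Reduced to β = s2 s1 s1 s1 s2 s1 s2 s2 s1 s2 on 3 strands, 10 crossings.
Compute on β:
Braid: s2 s1 s1 s1 s2 s1 s2 s2 s1 s2 on 3 strands, 10 crossings.
Writhe w = (#positive) - (#negative) = 10 - 0 = 10.
Enumerate smoothing states for the bracket polynomial. There are 2^10 = 1024 states.
Each crossing splits two ways (0=vertical, 1=horizontal). The state's weight is A^(#A-smoothings - #B-smoothings) * d^(loops - 1).
Tabulate the states by total A-exponent and number of loops L (A-exp: L × count):
  A^10: L=3 ×1
  A^8: L=2 ×10
  A^6: L=1 ×25, L=3 ×20
  A^4: L=2 ×100, L=4 ×20
  A^2: L=1 ×36, L=3 ×164, L=5 ×10
  A^0: L=2 ×108, L=4 ×142, L=6 ×2
  A^-2: L=1 ×12, L=3 ×129, L=5 ×69
  A^-4: L=2 ×24, L=4 ×78, L=6 ×18
  A^-6: L=3 ×19, L=5 ×24, L=7 ×2
  A^-8: L=4 ×7, L=6 ×3
  A^-10: L=5 ×1
Each group contributes A^e * Σ count * d^(L-1):
Powers of d = -A^2 - A^-2: d^2 = A^4 + 2 + A^-4; d^3 = -A^6 - 3*A^2 - 3*A^-2 - A^-6; d^4 = A^8 + 4*A^4 + 6 + 4*A^-4 + A^-8; d^5 = -A^10 - 5*A^6 - 10*A^2 - 10*A^-2 - 5*A^-6 - A^-10; d^6 = A^12 + 6*A^8 + 15*A^4 + 20 + 15*A^-4 + 6*A^-8 + A^-12.
  A^10 * (d^2) = A^14 + 2*A^10 + A^6
  A^8 * (10*d) = -10*A^10 - 10*A^6
  A^6 * (25 + 20*d^2) = 20*A^10 + 65*A^6 + 20*A^2
  A^4 * (100*d + 20*d^3) = -20*A^10 - 160*A^6 - 160*A^2 - 20*A^-2
  A^2 * (36 + 164*d^2 + 10*d^4) = 10*A^10 + 204*A^6 + 424*A^2 + 204*A^-2 + 10*A^-6
  A^0 * (108*d + 142*d^3 + 2*d^5) = -2*A^10 - 152*A^6 - 554*A^2 - 554*A^-2 - 152*A^-6 - 2*A^-10
  A^-2 * (12 + 129*d^2 + 69*d^4) = 69*A^6 + 405*A^2 + 684*A^-2 + 405*A^-6 + 69*A^-10
  A^-4 * (24*d + 78*d^3 + 18*d^5) = -18*A^6 - 168*A^2 - 438*A^-2 - 438*A^-6 - 168*A^-10 - 18*A^-14
  A^-6 * (19*d^2 + 24*d^4 + 2*d^6) = 2*A^6 + 36*A^2 + 145*A^-2 + 222*A^-6 + 145*A^-10 + 36*A^-14 + 2*A^-18
  A^-8 * (7*d^3 + 3*d^5) = -3*A^2 - 22*A^-2 - 51*A^-6 - 51*A^-10 - 22*A^-14 - 3*A^-18
  A^-10 * (d^4) = A^-2 + 4*A^-6 + 6*A^-10 + 4*A^-14 + A^-18
Summing the groups: <K> = A^14 + A^6 - A^-10
Normalise by the writhe: (-A^3)^(-w) = (-A^3)^(-10) = A^-30, so f(A) = A^-30 * <K> = A^-16 + A^-24 - A^-40.
Substitute A = t^(-1/4), i.e. A^e → t^(-e/4): V(t) = -t^10 + t^6 + t^4

Answer: -t^10 + t^6 + t^4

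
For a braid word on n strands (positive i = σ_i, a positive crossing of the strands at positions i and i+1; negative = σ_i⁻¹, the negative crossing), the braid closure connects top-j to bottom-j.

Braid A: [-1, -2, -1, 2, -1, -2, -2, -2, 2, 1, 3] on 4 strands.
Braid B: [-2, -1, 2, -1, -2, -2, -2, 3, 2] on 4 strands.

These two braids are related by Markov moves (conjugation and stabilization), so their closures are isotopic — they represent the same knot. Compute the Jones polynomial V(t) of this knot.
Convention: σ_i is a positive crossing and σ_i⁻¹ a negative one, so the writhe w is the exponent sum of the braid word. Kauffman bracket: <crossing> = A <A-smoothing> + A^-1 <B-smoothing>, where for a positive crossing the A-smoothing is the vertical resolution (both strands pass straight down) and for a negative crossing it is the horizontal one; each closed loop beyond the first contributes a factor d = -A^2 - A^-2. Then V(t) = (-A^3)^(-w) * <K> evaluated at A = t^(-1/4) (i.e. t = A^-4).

t^-1 - t^-2 + 2*t^-3 - t^-4 + t^-5 - t^-6

Derivation:
Markov-equivalent braids have isotopic closures, hence identical knot invariants. Strip the Markov moves from each word to reach a common short braid β, then compute V(t) once on β.
Braid A: s1^-1 s2^-1 s1^-1 s2 s1^-1 s2^-1 s2^-1 s2^-1 s2 s1 s3 on 4 strands reduces by inverse Markov moves (closure unchanged at each step):
  Destabilize: the word has the form β·s3 where s3 occurs only as the final letter (β ∈ B_3); drop it and the last strand → 3 strands.
  Deconjugate: the word is γ·β·γ⁻¹ with γ = s1^-1 s2^-1 (prefix) and γ⁻¹ = s2 s1 (suffix); strip both.
Reduced to β = s1^-1 s2 s1^-1 s2^-1 s2^-1 s2^-1 on 3 strands, 6 crossings.
Braid B: s2^-1 s1^-1 s2 s1^-1 s2^-1 s2^-1 s2^-1 s3 s2 on 4 strands reduces by inverse Markov moves (closure unchanged at each step):
  Deconjugate: the word is γ·β·γ⁻¹ with γ = s2^-1 (prefix) and γ⁻¹ = s2 (suffix); strip both.
  Destabilize: the word has the form β·s3 where s3 occurs only as the final letter (β ∈ B_3); drop it and the last strand → 3 strands.
Reduced to β = s1^-1 s2 s1^-1 s2^-1 s2^-1 s2^-1 on 3 strands, 6 crossings.
Both give the same β = s1^-1 s2 s1^-1 s2^-1 s2^-1 s2^-1 on 3 strands, so one state sum suffices:
Braid: s1^-1 s2 s1^-1 s2^-1 s2^-1 s2^-1 on 3 strands, 6 crossings.
Writhe w = (#positive) - (#negative) = 1 - 5 = -4.
State-sum expansion of <K>. There are 2^6 = 64 states.
Each crossing splits two ways (0=vertical, 1=horizontal). The state's weight is A^(#A-smoothings - #B-smoothings) * d^(loops - 1).
Tabulate the states by total A-exponent and number of loops L (A-exp: L × count):
  A^6: L=4 ×1
  A^4: L=3 ×6
  A^2: L=2 ×12, L=4 ×3
  A^0: L=1 ×9, L=3 ×10, L=5 ×1
  A^-2: L=2 ×12, L=4 ×3
  A^-4: L=1 ×2, L=3 ×4
  A^-6: L=2 ×1
Each group contributes A^e * Σ count * d^(L-1):
Powers of d = -A^2 - A^-2: d^2 = A^4 + 2 + A^-4; d^3 = -A^6 - 3*A^2 - 3*A^-2 - A^-6; d^4 = A^8 + 4*A^4 + 6 + 4*A^-4 + A^-8.
  A^6 * (d^3) = -A^12 - 3*A^8 - 3*A^4 - 1
  A^4 * (6*d^2) = 6*A^8 + 12*A^4 + 6
  A^2 * (12*d + 3*d^3) = -3*A^8 - 21*A^4 - 21 - 3*A^-4
  A^0 * (9 + 10*d^2 + d^4) = A^8 + 14*A^4 + 35 + 14*A^-4 + A^-8
  A^-2 * (12*d + 3*d^3) = -3*A^4 - 21 - 21*A^-4 - 3*A^-8
  A^-4 * (2 + 4*d^2) = 4 + 10*A^-4 + 4*A^-8
  A^-6 * (d) = -A^-4 - A^-8
Summing the groups: <K> = -A^12 + A^8 - A^4 + 2 - A^-4 + A^-8
Normalise by the writhe: (-A^3)^(-w) = (-A^3)^(4) = A^12, so f(A) = A^12 * <K> = -A^24 + A^20 - A^16 + 2*A^12 - A^8 + A^4.
Substitute A = t^(-1/4), i.e. A^e → t^(-e/4): V(t) = t^-1 - t^-2 + 2*t^-3 - t^-4 + t^-5 - t^-6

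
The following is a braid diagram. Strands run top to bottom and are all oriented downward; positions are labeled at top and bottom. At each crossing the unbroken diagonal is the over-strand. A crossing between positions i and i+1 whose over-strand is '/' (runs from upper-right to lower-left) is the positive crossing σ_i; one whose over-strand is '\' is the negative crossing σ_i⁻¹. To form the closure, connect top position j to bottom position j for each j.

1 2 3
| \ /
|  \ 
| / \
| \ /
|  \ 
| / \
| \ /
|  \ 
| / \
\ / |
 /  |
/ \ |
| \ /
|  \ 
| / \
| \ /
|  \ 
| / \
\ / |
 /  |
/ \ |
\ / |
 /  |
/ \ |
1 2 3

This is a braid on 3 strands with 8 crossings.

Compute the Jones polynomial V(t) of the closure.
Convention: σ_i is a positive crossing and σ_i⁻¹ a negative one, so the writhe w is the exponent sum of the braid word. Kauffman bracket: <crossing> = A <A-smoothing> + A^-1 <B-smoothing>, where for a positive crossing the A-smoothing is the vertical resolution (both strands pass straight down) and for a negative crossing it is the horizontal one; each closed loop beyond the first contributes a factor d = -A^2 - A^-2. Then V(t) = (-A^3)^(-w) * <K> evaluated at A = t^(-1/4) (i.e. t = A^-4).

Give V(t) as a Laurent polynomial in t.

Reading the diagram top to bottom ('/'-over between positions i,i+1 = s_i, '\'-over = s_i^-1): braid word = s2^-1 s2^-1 s2^-1 s1 s2^-1 s2^-1 s1 s1.
Braid: s2^-1 s2^-1 s2^-1 s1 s2^-1 s2^-1 s1 s1 on 3 strands, 8 crossings.
Writhe w = (#positive) - (#negative) = 3 - 5 = -2.
State-sum expansion of <K>. There are 2^8 = 256 states.
Each crossing splits two ways (0=vertical, 1=horizontal). The state's weight is A^(#A-smoothings - #B-smoothings) * d^(loops - 1).
Tabulate the states by total A-exponent and number of loops L (A-exp: L × count):
  A^8: L=6 ×1
  A^6: L=5 ×8
  A^4: L=4 ×27, L=6 ×1
  A^2: L=3 ×50, L=5 ×6
  A^0: L=2 ×53, L=4 ×17
  A^-2: L=1 ×27, L=3 ×28, L=5 ×1
  A^-4: L=2 ×24, L=4 ×4
  A^-6: L=3 ×8
  A^-8: L=4 ×1
Each group contributes A^e * Σ count * d^(L-1):
Powers of d = -A^2 - A^-2: d^2 = A^4 + 2 + A^-4; d^3 = -A^6 - 3*A^2 - 3*A^-2 - A^-6; d^4 = A^8 + 4*A^4 + 6 + 4*A^-4 + A^-8; d^5 = -A^10 - 5*A^6 - 10*A^2 - 10*A^-2 - 5*A^-6 - A^-10.
  A^8 * (d^5) = -A^18 - 5*A^14 - 10*A^10 - 10*A^6 - 5*A^2 - A^-2
  A^6 * (8*d^4) = 8*A^14 + 32*A^10 + 48*A^6 + 32*A^2 + 8*A^-2
  A^4 * (27*d^3 + d^5) = -A^14 - 32*A^10 - 91*A^6 - 91*A^2 - 32*A^-2 - A^-6
  A^2 * (50*d^2 + 6*d^4) = 6*A^10 + 74*A^6 + 136*A^2 + 74*A^-2 + 6*A^-6
  A^0 * (53*d + 17*d^3) = -17*A^6 - 104*A^2 - 104*A^-2 - 17*A^-6
  A^-2 * (27 + 28*d^2 + d^4) = A^6 + 32*A^2 + 89*A^-2 + 32*A^-6 + A^-10
  A^-4 * (24*d + 4*d^3) = -4*A^2 - 36*A^-2 - 36*A^-6 - 4*A^-10
  A^-6 * (8*d^2) = 8*A^-2 + 16*A^-6 + 8*A^-10
  A^-8 * (d^3) = -A^-2 - 3*A^-6 - 3*A^-10 - A^-14
Summing the groups: <K> = -A^18 + 2*A^14 - 4*A^10 + 5*A^6 - 4*A^2 + 5*A^-2 - 3*A^-6 + 2*A^-10 - A^-14
Normalise by the writhe: (-A^3)^(-w) = (-A^3)^(2) = A^6, so f(A) = A^6 * <K> = -A^24 + 2*A^20 - 4*A^16 + 5*A^12 - 4*A^8 + 5*A^4 - 3 + 2*A^-4 - A^-8.
Substitute A = t^(-1/4), i.e. A^e → t^(-e/4): V(t) = -t^2 + 2*t - 3 + 5*t^-1 - 4*t^-2 + 5*t^-3 - 4*t^-4 + 2*t^-5 - t^-6

Answer: -t^2 + 2*t - 3 + 5*t^-1 - 4*t^-2 + 5*t^-3 - 4*t^-4 + 2*t^-5 - t^-6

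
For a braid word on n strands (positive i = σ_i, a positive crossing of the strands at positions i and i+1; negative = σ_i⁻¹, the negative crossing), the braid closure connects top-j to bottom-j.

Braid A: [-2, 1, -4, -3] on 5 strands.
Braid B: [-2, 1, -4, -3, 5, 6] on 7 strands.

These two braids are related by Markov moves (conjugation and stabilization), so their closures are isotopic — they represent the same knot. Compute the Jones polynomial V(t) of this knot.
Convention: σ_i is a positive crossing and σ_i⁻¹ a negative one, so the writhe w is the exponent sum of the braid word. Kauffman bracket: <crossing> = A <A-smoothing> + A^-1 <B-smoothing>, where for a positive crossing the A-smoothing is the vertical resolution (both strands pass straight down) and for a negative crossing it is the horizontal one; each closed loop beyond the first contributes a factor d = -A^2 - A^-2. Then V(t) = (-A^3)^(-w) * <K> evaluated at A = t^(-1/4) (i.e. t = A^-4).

Markov-equivalent braids have isotopic closures, hence identical knot invariants. Strip the Markov moves from each word to reach a common short braid β, then compute V(t) once on β.
Braid A: s2^-1 s1 s4^-1 s3^-1 on 5 strands has no conjugating prefix/suffix or stabilization to strip; take β = s2^-1 s1 s4^-1 s3^-1.
Braid B: s2^-1 s1 s4^-1 s3^-1 s5 s6 on 7 strands reduces by inverse Markov moves (closure unchanged at each step):
  Destabilize: the word has the form β·s6 where s6 occurs only as the final letter (β ∈ B_6); drop it and the last strand → 6 strands.
  Destabilize: the word has the form β·s5 where s5 occurs only as the final letter (β ∈ B_5); drop it and the last strand → 5 strands.
Reduced to β = s2^-1 s1 s4^-1 s3^-1 on 5 strands, 4 crossings.
Both give the same β = s2^-1 s1 s4^-1 s3^-1 on 5 strands, so one state sum suffices:
Braid: s2^-1 s1 s4^-1 s3^-1 on 5 strands, 4 crossings.
Writhe w = (#positive) - (#negative) = 1 - 3 = -2.
Enumerate smoothing states for the bracket polynomial. There are 2^4 = 16 states.
For each crossing: s=0 is the vertical smoothing, s=1 horizontal. Crossing k contributes A^(sign_k * (1 - 2*s_k)); loop factor d = -A^2 - A^-2.
  state 0000: A-exp=-2, loops=5, term = A^-2 * d^4
  state 0001: A-exp=+0, loops=4, term = A^0 * d^3
  state 0010: A-exp=+0, loops=4, term = A^0 * d^3
  state 0011: A-exp=+2, loops=3, term = A^2 * d^2
  state 0100: A-exp=-4, loops=4, term = A^-4 * d^3
  state 0101: A-exp=-2, loops=3, term = A^-2 * d^2
  state 0110: A-exp=-2, loops=3, term = A^-2 * d^2
  state 0111: A-exp=+0, loops=2, term = A^0 * d^1
  state 1000: A-exp=+0, loops=4, term = A^0 * d^3
  state 1001: A-exp=+2, loops=3, term = A^2 * d^2
  state 1010: A-exp=+2, loops=3, term = A^2 * d^2
  state 1011: A-exp=+4, loops=2, term = A^4 * d^1
  state 1100: A-exp=-2, loops=3, term = A^-2 * d^2
  state 1101: A-exp=+0, loops=2, term = A^0 * d^1
  state 1110: A-exp=+0, loops=2, term = A^0 * d^1
  state 1111: A-exp=+2, loops=1, term = A^2 * d^0
Collect the terms by A-exponent (count of states per loop number):
Powers of d = -A^2 - A^-2: d^2 = A^4 + 2 + A^-4; d^3 = -A^6 - 3*A^2 - 3*A^-2 - A^-6; d^4 = A^8 + 4*A^4 + 6 + 4*A^-4 + A^-8.
  A^4 * (d) = -A^6 - A^2
  A^2 * (1 + 3*d^2) = 3*A^6 + 7*A^2 + 3*A^-2
  A^0 * (3*d + 3*d^3) = -3*A^6 - 12*A^2 - 12*A^-2 - 3*A^-6
  A^-2 * (3*d^2 + d^4) = A^6 + 7*A^2 + 12*A^-2 + 7*A^-6 + A^-10
  A^-4 * (d^3) = -A^2 - 3*A^-2 - 3*A^-6 - A^-10
Summing the groups: <K> = A^-6
Normalise by the writhe: (-A^3)^(-w) = (-A^3)^(2) = A^6, so f(A) = A^6 * <K> = 1.
Substitute A = t^(-1/4), i.e. A^e → t^(-e/4): V(t) = 1

Answer: 1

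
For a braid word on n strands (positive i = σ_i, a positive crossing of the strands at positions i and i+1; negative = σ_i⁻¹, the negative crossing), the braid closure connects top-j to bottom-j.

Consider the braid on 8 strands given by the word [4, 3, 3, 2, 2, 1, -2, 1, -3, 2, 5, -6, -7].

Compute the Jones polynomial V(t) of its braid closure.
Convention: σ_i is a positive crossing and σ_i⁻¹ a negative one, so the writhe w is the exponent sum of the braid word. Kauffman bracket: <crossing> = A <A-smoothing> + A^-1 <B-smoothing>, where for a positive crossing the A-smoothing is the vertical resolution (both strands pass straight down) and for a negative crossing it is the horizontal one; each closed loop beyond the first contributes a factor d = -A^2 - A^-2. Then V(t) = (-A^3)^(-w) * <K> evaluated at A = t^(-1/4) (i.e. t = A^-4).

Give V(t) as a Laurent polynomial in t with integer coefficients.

The presented braid s4 s3 s3 s2 s2 s1 s2^-1 s1 s3^-1 s2 s5 s6^-1 s7^-1 on 8 strands reduces by inverse Markov moves (closure unchanged at each step):
  Destabilize: the word has the form β·s7^-1 where s7^-1 occurs only as the final letter (β ∈ B_7); drop it and the last strand → 7 strands.
  Destabilize: the word has the form β·s6^-1 where s6^-1 occurs only as the final letter (β ∈ B_6); drop it and the last strand → 6 strands.
  Destabilize: the word has the form β·s5 where s5 occurs only as the final letter (β ∈ B_5); drop it and the last strand → 5 strands.
Reduced to β = s4 s3 s3 s2 s2 s1 s2^-1 s1 s3^-1 s2 on 5 strands, 10 crossings.
Compute on β:
Braid: s4 s3 s3 s2 s2 s1 s2^-1 s1 s3^-1 s2 on 5 strands, 10 crossings.
Writhe w = (#positive) - (#negative) = 8 - 2 = 6.
Enumerate smoothing states for the bracket polynomial. There are 2^10 = 1024 states.
Each crossing splits two ways (0=vertical, 1=horizontal). The state's weight is A^(#A-smoothings - #B-smoothings) * d^(loops - 1).
Tabulate the states by total A-exponent and number of loops L (A-exp: L × count):
  A^10: L=3 ×1
  A^8: L=2 ×3, L=4 ×7
  A^6: L=1 ×2, L=3 ×29, L=5 ×14
  A^4: L=2 ×39, L=4 ×72, L=6 ×9
  A^2: L=1 ×17, L=3 ×137, L=5 ×54, L=7 ×2
  A^0: L=2 ×109, L=4 ×128, L=6 ×15
  A^-2: L=1 ×30, L=3 ×132, L=5 ×47, L=7 ×1
  A^-4: L=2 ×49, L=4 ×65, L=6 ×6
  A^-6: L=3 ×31, L=5 ×14
  A^-8: L=4 ×9, L=6 ×1
  A^-10: L=5 ×1
Each group contributes A^e * Σ count * d^(L-1):
Powers of d = -A^2 - A^-2: d^2 = A^4 + 2 + A^-4; d^3 = -A^6 - 3*A^2 - 3*A^-2 - A^-6; d^4 = A^8 + 4*A^4 + 6 + 4*A^-4 + A^-8; d^5 = -A^10 - 5*A^6 - 10*A^2 - 10*A^-2 - 5*A^-6 - A^-10; d^6 = A^12 + 6*A^8 + 15*A^4 + 20 + 15*A^-4 + 6*A^-8 + A^-12.
  A^10 * (d^2) = A^14 + 2*A^10 + A^6
  A^8 * (3*d + 7*d^3) = -7*A^14 - 24*A^10 - 24*A^6 - 7*A^2
  A^6 * (2 + 29*d^2 + 14*d^4) = 14*A^14 + 85*A^10 + 144*A^6 + 85*A^2 + 14*A^-2
  A^4 * (39*d + 72*d^3 + 9*d^5) = -9*A^14 - 117*A^10 - 345*A^6 - 345*A^2 - 117*A^-2 - 9*A^-6
  A^2 * (17 + 137*d^2 + 54*d^4 + 2*d^6) = 2*A^14 + 66*A^10 + 383*A^6 + 655*A^2 + 383*A^-2 + 66*A^-6 + 2*A^-10
  A^0 * (109*d + 128*d^3 + 15*d^5) = -15*A^10 - 203*A^6 - 643*A^2 - 643*A^-2 - 203*A^-6 - 15*A^-10
  A^-2 * (30 + 132*d^2 + 47*d^4 + d^6) = A^10 + 53*A^6 + 335*A^2 + 596*A^-2 + 335*A^-6 + 53*A^-10 + A^-14
  A^-4 * (49*d + 65*d^3 + 6*d^5) = -6*A^6 - 95*A^2 - 304*A^-2 - 304*A^-6 - 95*A^-10 - 6*A^-14
  A^-6 * (31*d^2 + 14*d^4) = 14*A^2 + 87*A^-2 + 146*A^-6 + 87*A^-10 + 14*A^-14
  A^-8 * (9*d^3 + d^5) = -A^2 - 14*A^-2 - 37*A^-6 - 37*A^-10 - 14*A^-14 - A^-18
  A^-10 * (d^4) = A^-2 + 4*A^-6 + 6*A^-10 + 4*A^-14 + A^-18
Summing the groups: <K> = A^14 - 2*A^10 + 3*A^6 - 2*A^2 + 3*A^-2 - 2*A^-6 + A^-10 - A^-14
Normalise by the writhe: (-A^3)^(-w) = (-A^3)^(-6) = A^-18, so f(A) = A^-18 * <K> = A^-4 - 2*A^-8 + 3*A^-12 - 2*A^-16 + 3*A^-20 - 2*A^-24 + A^-28 - A^-32.
Substitute A = t^(-1/4), i.e. A^e → t^(-e/4): V(t) = -t^8 + t^7 - 2*t^6 + 3*t^5 - 2*t^4 + 3*t^3 - 2*t^2 + t

Answer: -t^8 + t^7 - 2*t^6 + 3*t^5 - 2*t^4 + 3*t^3 - 2*t^2 + t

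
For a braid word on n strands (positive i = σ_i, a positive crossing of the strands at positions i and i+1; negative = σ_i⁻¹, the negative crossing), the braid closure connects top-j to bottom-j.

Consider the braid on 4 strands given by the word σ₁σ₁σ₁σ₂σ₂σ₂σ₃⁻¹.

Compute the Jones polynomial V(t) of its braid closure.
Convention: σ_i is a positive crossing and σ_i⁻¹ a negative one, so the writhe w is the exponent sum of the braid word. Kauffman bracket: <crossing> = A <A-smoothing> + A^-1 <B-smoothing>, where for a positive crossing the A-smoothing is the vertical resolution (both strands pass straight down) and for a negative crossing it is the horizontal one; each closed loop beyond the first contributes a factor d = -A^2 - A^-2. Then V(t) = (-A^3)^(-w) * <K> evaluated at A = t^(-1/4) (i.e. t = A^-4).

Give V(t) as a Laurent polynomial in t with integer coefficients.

t^8 - 2*t^7 + t^6 - 2*t^5 + 2*t^4 + t^2

Derivation:
The presented braid s1 s1 s1 s2 s2 s2 s3^-1 on 4 strands reduces by inverse Markov moves (closure unchanged at each step):
  Destabilize: the word has the form β·s3^-1 where s3^-1 occurs only as the final letter (β ∈ B_3); drop it and the last strand → 3 strands.
Reduced to β = s1 s1 s1 s2 s2 s2 on 3 strands, 6 crossings.
Compute on β:
Braid: s1 s1 s1 s2 s2 s2 on 3 strands, 6 crossings.
Writhe w = (#positive) - (#negative) = 6 - 0 = 6.
State-sum expansion of <K>. There are 2^6 = 64 states.
For each crossing: s=0 is the vertical smoothing, s=1 horizontal. Crossing k contributes A^(sign_k * (1 - 2*s_k)); loop factor d = -A^2 - A^-2.
Tabulate the states by total A-exponent and number of loops L (A-exp: L × count):
  A^6: L=3 ×1
  A^4: L=2 ×6
  A^2: L=1 ×9, L=3 ×6
  A^0: L=2 ×18, L=4 ×2
  A^-2: L=3 ×15
  A^-4: L=4 ×6
  A^-6: L=5 ×1
Each group contributes A^e * Σ count * d^(L-1):
Powers of d = -A^2 - A^-2: d^2 = A^4 + 2 + A^-4; d^3 = -A^6 - 3*A^2 - 3*A^-2 - A^-6; d^4 = A^8 + 4*A^4 + 6 + 4*A^-4 + A^-8.
  A^6 * (d^2) = A^10 + 2*A^6 + A^2
  A^4 * (6*d) = -6*A^6 - 6*A^2
  A^2 * (9 + 6*d^2) = 6*A^6 + 21*A^2 + 6*A^-2
  A^0 * (18*d + 2*d^3) = -2*A^6 - 24*A^2 - 24*A^-2 - 2*A^-6
  A^-2 * (15*d^2) = 15*A^2 + 30*A^-2 + 15*A^-6
  A^-4 * (6*d^3) = -6*A^2 - 18*A^-2 - 18*A^-6 - 6*A^-10
  A^-6 * (d^4) = A^2 + 4*A^-2 + 6*A^-6 + 4*A^-10 + A^-14
Summing the groups: <K> = A^10 + 2*A^2 - 2*A^-2 + A^-6 - 2*A^-10 + A^-14
Normalise by the writhe: (-A^3)^(-w) = (-A^3)^(-6) = A^-18, so f(A) = A^-18 * <K> = A^-8 + 2*A^-16 - 2*A^-20 + A^-24 - 2*A^-28 + A^-32.
Substitute A = t^(-1/4), i.e. A^e → t^(-e/4): V(t) = t^8 - 2*t^7 + t^6 - 2*t^5 + 2*t^4 + t^2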